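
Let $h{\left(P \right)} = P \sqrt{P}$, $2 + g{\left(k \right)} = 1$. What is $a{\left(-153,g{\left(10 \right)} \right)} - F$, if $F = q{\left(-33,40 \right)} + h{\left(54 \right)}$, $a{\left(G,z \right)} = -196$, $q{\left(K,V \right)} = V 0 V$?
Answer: $-196 - 162 \sqrt{6} \approx -592.82$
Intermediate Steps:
$q{\left(K,V \right)} = 0$ ($q{\left(K,V \right)} = 0 V = 0$)
$g{\left(k \right)} = -1$ ($g{\left(k \right)} = -2 + 1 = -1$)
$h{\left(P \right)} = P^{\frac{3}{2}}$
$F = 162 \sqrt{6}$ ($F = 0 + 54^{\frac{3}{2}} = 0 + 162 \sqrt{6} = 162 \sqrt{6} \approx 396.82$)
$a{\left(-153,g{\left(10 \right)} \right)} - F = -196 - 162 \sqrt{6}$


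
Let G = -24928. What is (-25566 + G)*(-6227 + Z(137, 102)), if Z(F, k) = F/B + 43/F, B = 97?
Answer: 4177250615522/13289 ≈ 3.1434e+8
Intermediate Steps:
Z(F, k) = 43/F + F/97 (Z(F, k) = F/97 + 43/F = 43/F + F/97)
(-25566 + G)*(-6227 + Z(137, 102)) = (-25566 - 24928)*(-6227 + (43/137 + (1/97)*137)) = -50494*(-6227 + (43*(1/137) + 137/97)) = -50494*(-6227 + (43/137 + 137/97)) = -50494*(-6227 + 22940/13289) = -50494*(-82727663/13289) = 4177250615522/13289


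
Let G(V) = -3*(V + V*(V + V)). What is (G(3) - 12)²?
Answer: 5625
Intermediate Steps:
G(V) = -6*V² - 3*V (G(V) = -3*(V + V*(2*V)) = -3*(V + 2*V²) = -6*V² - 3*V)
(G(3) - 12)² = (-3*3*(1 + 2*3) - 12)² = (-3*3*(1 + 6) - 12)² = (-3*3*7 - 12)² = (-63 - 12)² = (-75)² = 5625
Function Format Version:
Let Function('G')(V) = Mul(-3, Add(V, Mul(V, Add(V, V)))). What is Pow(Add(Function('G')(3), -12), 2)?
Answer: 5625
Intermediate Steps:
Function('G')(V) = Add(Mul(-6, Pow(V, 2)), Mul(-3, V)) (Function('G')(V) = Mul(-3, Add(V, Mul(V, Mul(2, V)))) = Mul(-3, Add(V, Mul(2, Pow(V, 2)))) = Add(Mul(-6, Pow(V, 2)), Mul(-3, V)))
Pow(Add(Function('G')(3), -12), 2) = Pow(Add(Mul(-3, 3, Add(1, Mul(2, 3))), -12), 2) = Pow(Add(Mul(-3, 3, Add(1, 6)), -12), 2) = Pow(Add(Mul(-3, 3, 7), -12), 2) = Pow(Add(-63, -12), 2) = Pow(-75, 2) = 5625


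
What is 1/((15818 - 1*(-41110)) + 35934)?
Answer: 1/92862 ≈ 1.0769e-5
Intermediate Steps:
1/((15818 - 1*(-41110)) + 35934) = 1/((15818 + 41110) + 35934) = 1/(56928 + 35934) = 1/92862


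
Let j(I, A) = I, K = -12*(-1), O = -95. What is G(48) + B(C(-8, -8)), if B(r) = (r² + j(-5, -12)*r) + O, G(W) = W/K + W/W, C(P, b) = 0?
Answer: -90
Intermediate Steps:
K = 12
G(W) = 1 + W/12 (G(W) = W/12 + W/W = W*(1/12) + 1 = W/12 + 1 = 1 + W/12)
B(r) = -95 + r² - 5*r (B(r) = (r² - 5*r) - 95 = -95 + r² - 5*r)
G(48) + B(C(-8, -8)) = (1 + (1/12)*48) + (-95 + 0² - 5*0) = (1 + 4) + (-95 + 0 + 0) = 5 - 95 = -90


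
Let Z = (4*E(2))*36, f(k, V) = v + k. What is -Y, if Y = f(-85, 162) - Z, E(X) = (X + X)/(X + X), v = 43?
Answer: 186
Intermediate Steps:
f(k, V) = 43 + k
E(X) = 1 (E(X) = (2*X)/((2*X)) = (2*X)*(1/(2*X)) = 1)
Z = 144 (Z = (4*1)*36 = 4*36 = 144)
Y = -186 (Y = (43 - 85) - 1*144 = -42 - 144 = -186)
-Y = -1*(-186) = 186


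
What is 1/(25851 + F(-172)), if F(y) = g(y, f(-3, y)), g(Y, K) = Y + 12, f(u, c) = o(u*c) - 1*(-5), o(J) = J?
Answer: 1/25691 ≈ 3.8924e-5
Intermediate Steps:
f(u, c) = 5 + c*u (f(u, c) = u*c - 1*(-5) = c*u + 5 = 5 + c*u)
g(Y, K) = 12 + Y
F(y) = 12 + y
1/(25851 + F(-172)) = 1/(25851 + (12 - 172)) = 1/(25851 - 160) = 1/25691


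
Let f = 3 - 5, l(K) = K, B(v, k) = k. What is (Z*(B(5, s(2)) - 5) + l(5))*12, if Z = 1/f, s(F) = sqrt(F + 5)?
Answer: 90 - 6*sqrt(7) ≈ 74.125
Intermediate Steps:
s(F) = sqrt(5 + F)
f = -2
Z = -1/2 (Z = 1/(-2) = -1/2 ≈ -0.50000)
(Z*(B(5, s(2)) - 5) + l(5))*12 = (-(sqrt(5 + 2) - 5)/2 + 5)*12 = (-(sqrt(7) - 5)/2 + 5)*12 = (-(-5 + sqrt(7))/2 + 5)*12 = ((5/2 - sqrt(7)/2) + 5)*12 = (15/2 - sqrt(7)/2)*12 = 90 - 6*sqrt(7)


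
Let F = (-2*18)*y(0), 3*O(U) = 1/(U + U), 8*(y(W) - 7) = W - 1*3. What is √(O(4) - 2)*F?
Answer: -159*I*√282/8 ≈ -333.76*I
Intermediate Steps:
y(W) = 53/8 + W/8 (y(W) = 7 + (W - 1*3)/8 = 7 + (W - 3)/8 = 7 + (-3 + W)/8 = 7 + (-3/8 + W/8) = 53/8 + W/8)
O(U) = 1/(6*U) (O(U) = 1/(3*(U + U)) = 1/(3*((2*U))) = (1/(2*U))/3 = 1/(6*U))
F = -477/2 (F = (-2*18)*(53/8 + (⅛)*0) = -36*(53/8 + 0) = -36*53/8 = -477/2 ≈ -238.50)
√(O(4) - 2)*F = √((⅙)/4 - 2)*(-477/2) = √((⅙)*(¼) - 2)*(-477/2) = √(1/24 - 2)*(-477/2) = √(-47/24)*(-477/2) = (I*√282/12)*(-477/2) = -159*I*√282/8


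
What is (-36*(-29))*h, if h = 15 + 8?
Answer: 24012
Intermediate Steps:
h = 23
(-36*(-29))*h = -36*(-29)*23 = 1044*23 = 24012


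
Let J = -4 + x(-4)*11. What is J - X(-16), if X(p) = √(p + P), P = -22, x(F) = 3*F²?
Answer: 524 - I*√38 ≈ 524.0 - 6.1644*I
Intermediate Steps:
X(p) = √(-22 + p) (X(p) = √(p - 22) = √(-22 + p))
J = 524 (J = -4 + (3*(-4)²)*11 = -4 + (3*16)*11 = -4 + 48*11 = -4 + 528 = 524)
J - X(-16) = 524 - √(-22 - 16) = 524 - √(-38) = 524 - I*√38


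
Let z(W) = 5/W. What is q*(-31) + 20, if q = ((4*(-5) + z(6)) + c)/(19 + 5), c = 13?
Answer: 4027/144 ≈ 27.965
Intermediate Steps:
q = -37/144 (q = ((4*(-5) + 5/6) + 13)/(19 + 5) = ((-20 + 5*(⅙)) + 13)/24 = ((-20 + ⅚) + 13)*(1/24) = (-115/6 + 13)*(1/24) = -37/6*1/24 = -37/144 ≈ -0.25694)
q*(-31) + 20 = -37/144*(-31) + 20 = 1147/144 + 20 = 4027/144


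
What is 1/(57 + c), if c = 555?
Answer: 1/612 ≈ 0.0016340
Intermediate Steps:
1/(57 + c) = 1/(57 + 555) = 1/612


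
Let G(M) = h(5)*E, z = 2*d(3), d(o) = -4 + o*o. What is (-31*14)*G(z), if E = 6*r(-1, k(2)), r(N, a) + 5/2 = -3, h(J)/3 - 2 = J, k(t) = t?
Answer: 300762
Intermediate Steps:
h(J) = 6 + 3*J
r(N, a) = -11/2 (r(N, a) = -5/2 - 3 = -11/2)
d(o) = -4 + o²
z = 10 (z = 2*(-4 + 3²) = 2*(-4 + 9) = 2*5 = 10)
E = -33 (E = 6*(-11/2) = -33)
G(M) = -693 (G(M) = (6 + 3*5)*(-33) = (6 + 15)*(-33) = 21*(-33) = -693)
(-31*14)*G(z) = -31*14*(-693) = -434*(-693) = 300762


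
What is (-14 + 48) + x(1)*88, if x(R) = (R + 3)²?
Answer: 1442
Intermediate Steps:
x(R) = (3 + R)²
(-14 + 48) + x(1)*88 = (-14 + 48) + (3 + 1)²*88 = 34 + 4²*88 = 34 + 16*88 = 34 + 1408 = 1442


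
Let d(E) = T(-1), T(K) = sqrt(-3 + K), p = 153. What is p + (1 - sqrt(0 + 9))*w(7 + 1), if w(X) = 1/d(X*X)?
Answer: 153 + I ≈ 153.0 + 1.0*I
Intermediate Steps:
d(E) = 2*I (d(E) = sqrt(-3 - 1) = sqrt(-4) = 2*I)
w(X) = -I/2 (w(X) = 1/(2*I) = -I/2)
p + (1 - sqrt(0 + 9))*w(7 + 1) = 153 + (1 - sqrt(0 + 9))*(-I/2) = 153 + (1 - sqrt(9))*(-I/2) = 153 + (1 - 1*3)*(-I/2) = 153 + (1 - 3)*(-I/2) = 153 - (-1)*I = 153 + I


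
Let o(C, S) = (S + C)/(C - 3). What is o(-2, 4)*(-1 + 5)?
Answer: -8/5 ≈ -1.6000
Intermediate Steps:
o(C, S) = (C + S)/(-3 + C)
o(-2, 4)*(-1 + 5) = ((-2 + 4)/(-3 - 2))*(-1 + 5) = (2/(-5))*4 = -⅕*2*4 = -⅖*4 = -8/5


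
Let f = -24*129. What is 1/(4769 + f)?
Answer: 1/1673 ≈ 0.00059773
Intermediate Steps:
f = -3096
1/(4769 + f) = 1/(4769 - 3096) = 1/1673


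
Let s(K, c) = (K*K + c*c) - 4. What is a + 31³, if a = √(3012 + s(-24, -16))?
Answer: 29791 + 16*√15 ≈ 29853.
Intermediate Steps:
s(K, c) = -4 + K² + c² (s(K, c) = (K² + c²) - 4 = -4 + K² + c²)
a = 16*√15 (a = √(3012 + (-4 + (-24)² + (-16)²)) = √(3012 + (-4 + 576 + 256)) = √(3012 + 828) = √3840 = 16*√15 ≈ 61.968)
a + 31³ = 16*√15 + 31³ = 16*√15 + 29791 = 29791 + 16*√15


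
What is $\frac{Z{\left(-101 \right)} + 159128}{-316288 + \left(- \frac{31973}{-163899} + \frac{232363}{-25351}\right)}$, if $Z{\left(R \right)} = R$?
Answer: $- \frac{660757749386823}{1314215036021926} \approx -0.50278$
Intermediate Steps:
$\frac{Z{\left(-101 \right)} + 159128}{-316288 + \left(- \frac{31973}{-163899} + \frac{232363}{-25351}\right)} = \frac{-101 + 159128}{-316288 + \left(- \frac{31973}{-163899} + \frac{232363}{-25351}\right)} = \frac{159027}{-316288 + \left(\left(-31973\right) \left(- \frac{1}{163899}\right) + 232363 \left(- \frac{1}{25351}\right)\right)} = \frac{159027}{-316288 + \left(\frac{31973}{163899} - \frac{232363}{25351}\right)} = \frac{159027}{-316288 - \frac{37273515814}{4155003549}} = \frac{159027}{- \frac{1314215036021926}{4155003549}} = 159027 \left(- \frac{4155003549}{1314215036021926}\right) = - \frac{660757749386823}{1314215036021926}$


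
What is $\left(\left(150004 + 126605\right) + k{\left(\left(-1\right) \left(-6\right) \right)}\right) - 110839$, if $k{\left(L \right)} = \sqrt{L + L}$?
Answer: $165770 + 2 \sqrt{3} \approx 1.6577 \cdot 10^{5}$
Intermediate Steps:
$k{\left(L \right)} = \sqrt{2} \sqrt{L}$ ($k{\left(L \right)} = \sqrt{2 L} = \sqrt{2} \sqrt{L}$)
$\left(\left(150004 + 126605\right) + k{\left(\left(-1\right) \left(-6\right) \right)}\right) - 110839 = \left(\left(150004 + 126605\right) + \sqrt{2} \sqrt{\left(-1\right) \left(-6\right)}\right) - 110839 = \left(276609 + \sqrt{2} \sqrt{6}\right) - 110839 = \left(276609 + 2 \sqrt{3}\right) - 110839 = 165770 + 2 \sqrt{3}$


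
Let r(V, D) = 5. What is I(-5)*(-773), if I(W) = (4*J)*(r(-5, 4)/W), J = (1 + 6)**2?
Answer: 151508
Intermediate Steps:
J = 49 (J = 7**2 = 49)
I(W) = 980/W (I(W) = (4*49)*(5/W) = 196*(5/W) = 980/W)
I(-5)*(-773) = (980/(-5))*(-773) = (980*(-1/5))*(-773) = -196*(-773) = 151508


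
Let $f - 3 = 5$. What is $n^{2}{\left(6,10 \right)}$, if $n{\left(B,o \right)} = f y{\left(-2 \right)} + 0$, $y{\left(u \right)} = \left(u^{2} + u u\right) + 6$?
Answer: $12544$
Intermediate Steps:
$f = 8$ ($f = 3 + 5 = 8$)
$y{\left(u \right)} = 6 + 2 u^{2}$ ($y{\left(u \right)} = \left(u^{2} + u^{2}\right) + 6 = 2 u^{2} + 6 = 6 + 2 u^{2}$)
$n{\left(B,o \right)} = 112$ ($n{\left(B,o \right)} = 8 \left(6 + 2 \left(-2\right)^{2}\right) + 0 = 8 \left(6 + 2 \cdot 4\right) + 0 = 8 \left(6 + 8\right) + 0 = 8 \cdot 14 + 0 = 112 + 0 = 112$)
$n^{2}{\left(6,10 \right)} = 112^{2} = 12544$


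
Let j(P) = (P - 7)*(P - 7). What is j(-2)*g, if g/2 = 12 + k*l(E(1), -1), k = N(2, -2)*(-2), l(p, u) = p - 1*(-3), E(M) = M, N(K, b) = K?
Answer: -648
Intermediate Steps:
l(p, u) = 3 + p (l(p, u) = p + 3 = 3 + p)
j(P) = (-7 + P)² (j(P) = (-7 + P)*(-7 + P) = (-7 + P)²)
k = -4 (k = 2*(-2) = -4)
g = -8 (g = 2*(12 - 4*(3 + 1)) = 2*(12 - 4*4) = 2*(12 - 16) = 2*(-4) = -8)
j(-2)*g = (-7 - 2)²*(-8) = (-9)²*(-8) = 81*(-8) = -648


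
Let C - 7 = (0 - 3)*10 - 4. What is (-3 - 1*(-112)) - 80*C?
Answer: 2269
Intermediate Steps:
C = -27 (C = 7 + ((0 - 3)*10 - 4) = 7 + (-3*10 - 4) = 7 + (-30 - 4) = 7 - 34 = -27)
(-3 - 1*(-112)) - 80*C = (-3 - 1*(-112)) - 80*(-27) = (-3 + 112) + 2160 = 109 + 2160 = 2269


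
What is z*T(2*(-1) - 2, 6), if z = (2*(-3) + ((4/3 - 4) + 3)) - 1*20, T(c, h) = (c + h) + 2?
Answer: -308/3 ≈ -102.67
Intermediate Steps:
T(c, h) = 2 + c + h
z = -77/3 (z = (-6 + ((4*(1/3) - 4) + 3)) - 20 = (-6 + ((4/3 - 4) + 3)) - 20 = (-6 + (-8/3 + 3)) - 20 = (-6 + 1/3) - 20 = -17/3 - 20 = -77/3 ≈ -25.667)
z*T(2*(-1) - 2, 6) = -77*(2 + (2*(-1) - 2) + 6)/3 = -77*(2 + (-2 - 2) + 6)/3 = -77*(2 - 4 + 6)/3 = -77/3*4 = -308/3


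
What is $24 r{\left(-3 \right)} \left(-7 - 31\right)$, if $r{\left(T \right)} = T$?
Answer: $2736$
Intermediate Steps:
$24 r{\left(-3 \right)} \left(-7 - 31\right) = 24 \left(-3\right) \left(-7 - 31\right) = - 72 \left(-7 - 31\right) = \left(-72\right) \left(-38\right) = 2736$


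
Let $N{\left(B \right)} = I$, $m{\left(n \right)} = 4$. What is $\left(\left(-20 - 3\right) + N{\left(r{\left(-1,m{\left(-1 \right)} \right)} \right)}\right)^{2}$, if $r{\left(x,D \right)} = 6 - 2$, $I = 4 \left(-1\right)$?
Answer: $729$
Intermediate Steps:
$I = -4$
$r{\left(x,D \right)} = 4$ ($r{\left(x,D \right)} = 6 - 2 = 4$)
$N{\left(B \right)} = -4$
$\left(\left(-20 - 3\right) + N{\left(r{\left(-1,m{\left(-1 \right)} \right)} \right)}\right)^{2} = \left(\left(-20 - 3\right) - 4\right)^{2} = \left(-23 - 4\right)^{2} = \left(-27\right)^{2} = 729$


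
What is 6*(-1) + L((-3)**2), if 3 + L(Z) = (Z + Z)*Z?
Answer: 153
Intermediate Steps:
L(Z) = -3 + 2*Z**2 (L(Z) = -3 + (Z + Z)*Z = -3 + (2*Z)*Z = -3 + 2*Z**2)
6*(-1) + L((-3)**2) = 6*(-1) + (-3 + 2*((-3)**2)**2) = -6 + (-3 + 2*9**2) = -6 + (-3 + 2*81) = -6 + (-3 + 162) = -6 + 159 = 153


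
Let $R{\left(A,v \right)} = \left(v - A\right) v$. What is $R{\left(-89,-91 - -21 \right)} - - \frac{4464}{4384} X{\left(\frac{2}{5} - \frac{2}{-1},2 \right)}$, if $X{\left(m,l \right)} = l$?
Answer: $- \frac{181931}{137} \approx -1328.0$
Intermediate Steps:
$R{\left(A,v \right)} = v \left(v - A\right)$
$R{\left(-89,-91 - -21 \right)} - - \frac{4464}{4384} X{\left(\frac{2}{5} - \frac{2}{-1},2 \right)} = \left(-91 - -21\right) \left(\left(-91 - -21\right) - -89\right) - - \frac{4464}{4384} \cdot 2 = \left(-91 + 21\right) \left(\left(-91 + 21\right) + 89\right) - \left(-4464\right) \frac{1}{4384} \cdot 2 = - 70 \left(-70 + 89\right) - \left(- \frac{279}{274}\right) 2 = \left(-70\right) 19 - - \frac{279}{137} = -1330 + \frac{279}{137} = - \frac{181931}{137}$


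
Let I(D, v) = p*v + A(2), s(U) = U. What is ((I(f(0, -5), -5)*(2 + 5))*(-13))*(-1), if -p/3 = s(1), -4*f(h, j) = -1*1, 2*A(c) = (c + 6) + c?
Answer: 1820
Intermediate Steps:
A(c) = 3 + c (A(c) = ((c + 6) + c)/2 = ((6 + c) + c)/2 = (6 + 2*c)/2 = 3 + c)
f(h, j) = ¼ (f(h, j) = -(-1)/4 = -¼*(-1) = ¼)
p = -3 (p = -3*1 = -3)
I(D, v) = 5 - 3*v (I(D, v) = -3*v + (3 + 2) = -3*v + 5 = 5 - 3*v)
((I(f(0, -5), -5)*(2 + 5))*(-13))*(-1) = (((5 - 3*(-5))*(2 + 5))*(-13))*(-1) = (((5 + 15)*7)*(-13))*(-1) = ((20*7)*(-13))*(-1) = (140*(-13))*(-1) = -1820*(-1) = 1820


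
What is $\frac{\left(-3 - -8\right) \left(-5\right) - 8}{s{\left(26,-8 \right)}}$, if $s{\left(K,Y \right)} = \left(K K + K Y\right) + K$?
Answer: $- \frac{33}{494} \approx -0.066802$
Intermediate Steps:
$s{\left(K,Y \right)} = K + K^{2} + K Y$ ($s{\left(K,Y \right)} = \left(K^{2} + K Y\right) + K = K + K^{2} + K Y$)
$\frac{\left(-3 - -8\right) \left(-5\right) - 8}{s{\left(26,-8 \right)}} = \frac{\left(-3 - -8\right) \left(-5\right) - 8}{26 \left(1 + 26 - 8\right)} = \frac{\left(-3 + 8\right) \left(-5\right) - 8}{26 \cdot 19} = \frac{5 \left(-5\right) - 8}{494} = \left(-25 - 8\right) \frac{1}{494} = \left(-33\right) \frac{1}{494} = - \frac{33}{494}$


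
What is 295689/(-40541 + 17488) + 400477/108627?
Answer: -22887612722/2504178231 ≈ -9.1398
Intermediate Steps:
295689/(-40541 + 17488) + 400477/108627 = 295689/(-23053) + 400477*(1/108627) = 295689*(-1/23053) + 400477/108627 = -295689/23053 + 400477/108627 = -22887612722/2504178231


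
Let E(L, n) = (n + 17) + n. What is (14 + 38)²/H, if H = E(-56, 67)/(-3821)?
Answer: -10331984/151 ≈ -68424.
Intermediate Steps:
E(L, n) = 17 + 2*n (E(L, n) = (17 + n) + n = 17 + 2*n)
H = -151/3821 (H = (17 + 2*67)/(-3821) = (17 + 134)*(-1/3821) = 151*(-1/3821) = -151/3821 ≈ -0.039518)
(14 + 38)²/H = (14 + 38)²/(-151/3821) = 52²*(-3821/151) = 2704*(-3821/151) = -10331984/151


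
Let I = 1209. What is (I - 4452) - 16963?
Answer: -20206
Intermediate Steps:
(I - 4452) - 16963 = (1209 - 4452) - 16963 = -3243 - 16963 = -20206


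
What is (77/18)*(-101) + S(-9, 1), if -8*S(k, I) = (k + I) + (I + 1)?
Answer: -15527/36 ≈ -431.31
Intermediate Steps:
S(k, I) = -⅛ - I/4 - k/8 (S(k, I) = -((k + I) + (I + 1))/8 = -((I + k) + (1 + I))/8 = -(1 + k + 2*I)/8 = -⅛ - I/4 - k/8)
(77/18)*(-101) + S(-9, 1) = (77/18)*(-101) + (-⅛ - ¼*1 - ⅛*(-9)) = (77*(1/18))*(-101) + (-⅛ - ¼ + 9/8) = (77/18)*(-101) + ¾ = -7777/18 + ¾ = -15527/36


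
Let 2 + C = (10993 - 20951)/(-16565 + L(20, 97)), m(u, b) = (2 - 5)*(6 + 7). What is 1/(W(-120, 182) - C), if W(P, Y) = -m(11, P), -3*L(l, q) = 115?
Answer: 24905/1006168 ≈ 0.024752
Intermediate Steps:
L(l, q) = -115/3 (L(l, q) = -⅓*115 = -115/3)
m(u, b) = -39 (m(u, b) = -3*13 = -39)
W(P, Y) = 39 (W(P, Y) = -1*(-39) = 39)
C = -34873/24905 (C = -2 + (10993 - 20951)/(-16565 - 115/3) = -2 - 9958/(-49810/3) = -2 - 9958*(-3/49810) = -2 + 14937/24905 = -34873/24905 ≈ -1.4002)
1/(W(-120, 182) - C) = 1/(39 - 1*(-34873/24905)) = 1/(39 + 34873/24905) = 1/(1006168/24905) = 24905/1006168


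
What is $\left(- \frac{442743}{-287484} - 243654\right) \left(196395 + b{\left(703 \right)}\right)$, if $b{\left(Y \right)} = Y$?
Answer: $- \frac{2300993788872119}{47914} \approx -4.8023 \cdot 10^{10}$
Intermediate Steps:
$\left(- \frac{442743}{-287484} - 243654\right) \left(196395 + b{\left(703 \right)}\right) = \left(- \frac{442743}{-287484} - 243654\right) \left(196395 + 703\right) = \left(\left(-442743\right) \left(- \frac{1}{287484}\right) - 243654\right) 197098 = \left(\frac{147581}{95828} - 243654\right) 197098 = \left(- \frac{23348727931}{95828}\right) 197098 = - \frac{2300993788872119}{47914}$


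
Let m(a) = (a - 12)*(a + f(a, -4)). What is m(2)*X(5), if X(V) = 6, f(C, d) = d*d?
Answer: -1080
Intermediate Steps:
f(C, d) = d²
m(a) = (-12 + a)*(16 + a) (m(a) = (a - 12)*(a + (-4)²) = (-12 + a)*(a + 16) = (-12 + a)*(16 + a))
m(2)*X(5) = (-192 + 2² + 4*2)*6 = (-192 + 4 + 8)*6 = -180*6 = -1080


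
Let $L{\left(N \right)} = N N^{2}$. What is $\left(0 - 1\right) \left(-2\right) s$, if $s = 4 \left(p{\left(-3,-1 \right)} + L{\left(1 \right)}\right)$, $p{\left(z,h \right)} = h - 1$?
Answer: $-8$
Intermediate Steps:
$L{\left(N \right)} = N^{3}$
$p{\left(z,h \right)} = -1 + h$ ($p{\left(z,h \right)} = h - 1 = -1 + h$)
$s = -4$ ($s = 4 \left(\left(-1 - 1\right) + 1^{3}\right) = 4 \left(-2 + 1\right) = 4 \left(-1\right) = -4$)
$\left(0 - 1\right) \left(-2\right) s = \left(0 - 1\right) \left(-2\right) \left(-4\right) = \left(-1\right) \left(-2\right) \left(-4\right) = 2 \left(-4\right) = -8$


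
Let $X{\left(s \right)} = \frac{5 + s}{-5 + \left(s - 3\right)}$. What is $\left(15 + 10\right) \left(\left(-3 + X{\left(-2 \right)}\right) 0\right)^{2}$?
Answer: $0$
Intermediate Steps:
$X{\left(s \right)} = \frac{5 + s}{-8 + s}$ ($X{\left(s \right)} = \frac{5 + s}{-5 + \left(s - 3\right)} = \frac{5 + s}{-5 + \left(-3 + s\right)} = \frac{5 + s}{-8 + s}$)
$\left(15 + 10\right) \left(\left(-3 + X{\left(-2 \right)}\right) 0\right)^{2} = \left(15 + 10\right) \left(\left(-3 + \frac{5 - 2}{-8 - 2}\right) 0\right)^{2} = 25 \left(\left(-3 + \frac{1}{-10} \cdot 3\right) 0\right)^{2} = 25 \left(\left(-3 - \frac{3}{10}\right) 0\right)^{2} = 25 \left(\left(- \frac{33}{10}\right) 0\right)^{2} = 25 \cdot 0^{2} = 25 \cdot 0 = 0$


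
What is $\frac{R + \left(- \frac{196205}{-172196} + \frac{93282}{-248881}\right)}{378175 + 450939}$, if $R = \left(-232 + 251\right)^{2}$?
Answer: $\frac{15503897785369}{35532768828049064} \approx 0.00043633$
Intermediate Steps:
$R = 361$ ($R = 19^{2} = 361$)
$\frac{R + \left(- \frac{196205}{-172196} + \frac{93282}{-248881}\right)}{378175 + 450939} = \frac{361 + \left(- \frac{196205}{-172196} + \frac{93282}{-248881}\right)}{378175 + 450939} = \frac{361 + \left(\left(-196205\right) \left(- \frac{1}{172196}\right) + 93282 \left(- \frac{1}{248881}\right)\right)}{829114} = \left(361 + \left(\frac{196205}{172196} - \frac{93282}{248881}\right)\right) \frac{1}{829114} = \left(361 + \frac{32768909333}{42856312676}\right) \frac{1}{829114} = \frac{15503897785369}{42856312676} \cdot \frac{1}{829114} = \frac{15503897785369}{35532768828049064}$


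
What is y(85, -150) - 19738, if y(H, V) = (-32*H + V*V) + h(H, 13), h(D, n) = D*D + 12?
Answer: 7279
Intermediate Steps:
h(D, n) = 12 + D² (h(D, n) = D² + 12 = 12 + D²)
y(H, V) = 12 + H² + V² - 32*H (y(H, V) = (-32*H + V*V) + (12 + H²) = (-32*H + V²) + (12 + H²) = (V² - 32*H) + (12 + H²) = 12 + H² + V² - 32*H)
y(85, -150) - 19738 = (12 + 85² + (-150)² - 32*85) - 19738 = (12 + 7225 + 22500 - 2720) - 19738 = 27017 - 19738 = 7279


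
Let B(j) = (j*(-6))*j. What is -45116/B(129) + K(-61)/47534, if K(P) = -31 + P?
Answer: 533839528/1186519941 ≈ 0.44992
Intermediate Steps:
B(j) = -6*j**2 (B(j) = (-6*j)*j = -6*j**2)
-45116/B(129) + K(-61)/47534 = -45116/((-6*129**2)) + (-31 - 61)/47534 = -45116/((-6*16641)) - 92*1/47534 = -45116/(-99846) - 46/23767 = -45116*(-1/99846) - 46/23767 = 22558/49923 - 46/23767 = 533839528/1186519941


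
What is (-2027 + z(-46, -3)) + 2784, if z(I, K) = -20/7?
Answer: 5279/7 ≈ 754.14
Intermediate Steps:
z(I, K) = -20/7 (z(I, K) = -20*⅐ = -20/7)
(-2027 + z(-46, -3)) + 2784 = (-2027 - 20/7) + 2784 = -14209/7 + 2784 = 5279/7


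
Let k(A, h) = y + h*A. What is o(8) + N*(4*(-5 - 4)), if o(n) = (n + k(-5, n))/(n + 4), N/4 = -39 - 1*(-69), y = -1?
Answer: -17291/4 ≈ -4322.8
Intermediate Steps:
k(A, h) = -1 + A*h (k(A, h) = -1 + h*A = -1 + A*h)
N = 120 (N = 4*(-39 - 1*(-69)) = 4*(-39 + 69) = 4*30 = 120)
o(n) = (-1 - 4*n)/(4 + n) (o(n) = (n + (-1 - 5*n))/(n + 4) = (-1 - 4*n)/(4 + n))
o(8) + N*(4*(-5 - 4)) = (-1 - 4*8)/(4 + 8) + 120*(4*(-5 - 4)) = (-1 - 32)/12 + 120*(4*(-9)) = (1/12)*(-33) + 120*(-36) = -11/4 - 4320 = -17291/4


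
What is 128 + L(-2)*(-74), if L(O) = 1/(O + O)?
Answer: 293/2 ≈ 146.50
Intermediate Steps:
L(O) = 1/(2*O)
128 + L(-2)*(-74) = 128 + ((1/2)/(-2))*(-74) = 128 + ((1/2)*(-1/2))*(-74) = 128 - 1/4*(-74) = 128 + 37/2 = 293/2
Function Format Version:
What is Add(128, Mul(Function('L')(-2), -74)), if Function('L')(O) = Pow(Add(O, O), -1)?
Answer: Rational(293, 2) ≈ 146.50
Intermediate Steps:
Function('L')(O) = Mul(Rational(1, 2), Pow(O, -1)) (Function('L')(O) = Pow(Mul(2, O), -1) = Mul(Rational(1, 2), Pow(O, -1)))
Add(128, Mul(Function('L')(-2), -74)) = Add(128, Mul(Mul(Rational(1, 2), Pow(-2, -1)), -74)) = Add(128, Mul(Mul(Rational(1, 2), Rational(-1, 2)), -74)) = Add(128, Mul(Rational(-1, 4), -74)) = Add(128, Rational(37, 2)) = Rational(293, 2)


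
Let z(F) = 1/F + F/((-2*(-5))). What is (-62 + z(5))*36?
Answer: -11034/5 ≈ -2206.8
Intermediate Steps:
z(F) = 1/F + F/10
(-62 + z(5))*36 = (-62 + (1/5 + (1/10)*5))*36 = (-62 + (1/5 + 1/2))*36 = (-62 + 7/10)*36 = -613/10*36 = -11034/5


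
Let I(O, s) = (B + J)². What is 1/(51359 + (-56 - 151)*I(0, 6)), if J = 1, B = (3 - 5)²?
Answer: 1/46184 ≈ 2.1653e-5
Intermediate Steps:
B = 4 (B = (-2)² = 4)
I(O, s) = 25 (I(O, s) = (4 + 1)² = 5² = 25)
1/(51359 + (-56 - 151)*I(0, 6)) = 1/(51359 + (-56 - 151)*25) = 1/(51359 - 207*25) = 1/(51359 - 5175) = 1/46184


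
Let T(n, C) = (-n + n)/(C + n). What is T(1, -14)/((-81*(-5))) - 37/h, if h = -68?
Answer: 37/68 ≈ 0.54412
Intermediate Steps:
T(n, C) = 0 (T(n, C) = 0/(C + n) = 0)
T(1, -14)/((-81*(-5))) - 37/h = 0/((-81*(-5))) - 37/(-68) = 0/405 - 37*(-1/68) = 0*(1/405) + 37/68 = 0 + 37/68 = 37/68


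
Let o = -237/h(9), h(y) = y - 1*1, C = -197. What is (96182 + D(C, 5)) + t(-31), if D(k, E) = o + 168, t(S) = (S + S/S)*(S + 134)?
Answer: 745843/8 ≈ 93230.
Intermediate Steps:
h(y) = -1 + y (h(y) = y - 1 = -1 + y)
t(S) = (1 + S)*(134 + S) (t(S) = (S + 1)*(134 + S) = (1 + S)*(134 + S))
o = -237/8 (o = -237/(-1 + 9) = -237/8 ≈ -29.625)
D(k, E) = 1107/8 (D(k, E) = -237/8 + 168 = 1107/8)
(96182 + D(C, 5)) + t(-31) = (96182 + 1107/8) + (134 + (-31)² + 135*(-31)) = 770563/8 + (134 + 961 - 4185) = 770563/8 - 3090 = 745843/8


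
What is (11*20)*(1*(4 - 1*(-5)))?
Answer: 1980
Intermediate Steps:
(11*20)*(1*(4 - 1*(-5))) = 220*(1*(4 + 5)) = 220*(1*9) = 220*9 = 1980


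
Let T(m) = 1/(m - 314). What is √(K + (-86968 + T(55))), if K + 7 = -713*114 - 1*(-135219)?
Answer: I*√2216222337/259 ≈ 181.76*I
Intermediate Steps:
T(m) = 1/(-314 + m)
K = 53930 (K = -7 + (-713*114 - 1*(-135219)) = -7 + (-81282 + 135219) = -7 + 53937 = 53930)
√(K + (-86968 + T(55))) = √(53930 + (-86968 + 1/(-314 + 55))) = √(53930 + (-86968 + 1/(-259))) = √(53930 + (-86968 - 1/259)) = √(53930 - 22524713/259) = √(-8556843/259) = I*√2216222337/259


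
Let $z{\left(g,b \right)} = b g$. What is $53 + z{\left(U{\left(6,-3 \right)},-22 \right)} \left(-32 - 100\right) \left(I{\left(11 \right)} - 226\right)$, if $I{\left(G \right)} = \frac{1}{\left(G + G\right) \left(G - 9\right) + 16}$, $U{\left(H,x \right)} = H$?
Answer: $- \frac{19687403}{5} \approx -3.9375 \cdot 10^{6}$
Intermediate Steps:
$I{\left(G \right)} = \frac{1}{16 + 2 G \left(-9 + G\right)}$ ($I{\left(G \right)} = \frac{1}{2 G \left(-9 + G\right) + 16} = \frac{1}{16 + 2 G \left(-9 + G\right)}$)
$53 + z{\left(U{\left(6,-3 \right)},-22 \right)} \left(-32 - 100\right) \left(I{\left(11 \right)} - 226\right) = 53 + \left(-22\right) 6 \left(-32 - 100\right) \left(\frac{1}{2 \left(8 + 11^{2} - 99\right)} - 226\right) = 53 - 132 \left(- 132 \left(\frac{1}{2 \left(8 + 121 - 99\right)} - 226\right)\right) = 53 - 132 \left(- 132 \left(\frac{1}{2 \cdot 30} - 226\right)\right) = 53 - 132 \left(- 132 \left(\frac{1}{2} \cdot \frac{1}{30} - 226\right)\right) = 53 - 132 \left(- 132 \left(\frac{1}{60} - 226\right)\right) = 53 - 132 \left(\left(-132\right) \left(- \frac{13559}{60}\right)\right) = 53 - \frac{19687668}{5} = - \frac{19687403}{5}$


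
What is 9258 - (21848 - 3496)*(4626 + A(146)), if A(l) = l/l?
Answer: -84905446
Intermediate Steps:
A(l) = 1
9258 - (21848 - 3496)*(4626 + A(146)) = 9258 - (21848 - 3496)*(4626 + 1) = 9258 - 18352*4627 = 9258 - 1*84914704 = 9258 - 84914704 = -84905446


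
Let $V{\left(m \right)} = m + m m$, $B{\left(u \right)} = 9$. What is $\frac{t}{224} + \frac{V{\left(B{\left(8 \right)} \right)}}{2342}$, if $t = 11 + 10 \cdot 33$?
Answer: $\frac{409391}{262304} \approx 1.5607$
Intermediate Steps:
$t = 341$ ($t = 11 + 330 = 341$)
$V{\left(m \right)} = m + m^{2}$
$\frac{t}{224} + \frac{V{\left(B{\left(8 \right)} \right)}}{2342} = \frac{341}{224} + \frac{9 \left(1 + 9\right)}{2342} = 341 \cdot \frac{1}{224} + 9 \cdot 10 \cdot \frac{1}{2342} = \frac{341}{224} + 90 \cdot \frac{1}{2342} = \frac{341}{224} + \frac{45}{1171} = \frac{409391}{262304}$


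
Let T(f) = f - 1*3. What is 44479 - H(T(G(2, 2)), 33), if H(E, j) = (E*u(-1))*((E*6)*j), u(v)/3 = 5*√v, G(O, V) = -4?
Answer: 44479 - 145530*I ≈ 44479.0 - 1.4553e+5*I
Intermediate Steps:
u(v) = 15*√v (u(v) = 3*(5*√v) = 15*√v)
T(f) = -3 + f (T(f) = f - 3 = -3 + f)
H(E, j) = 90*I*j*E² (H(E, j) = (E*(15*√(-1)))*((E*6)*j) = (E*(15*I))*((6*E)*j) = (15*I*E)*(6*E*j) = 90*I*j*E²)
44479 - H(T(G(2, 2)), 33) = 44479 - 90*I*33*(-3 - 4)² = 44479 - 90*I*33*(-7)² = 44479 - 90*I*33*49 = 44479 - 145530*I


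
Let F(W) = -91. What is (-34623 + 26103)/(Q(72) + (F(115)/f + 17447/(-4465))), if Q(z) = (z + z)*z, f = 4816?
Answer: -8724252800/10612534993 ≈ -0.82207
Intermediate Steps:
Q(z) = 2*z² (Q(z) = (2*z)*z = 2*z²)
(-34623 + 26103)/(Q(72) + (F(115)/f + 17447/(-4465))) = (-34623 + 26103)/(2*72² + (-91/4816 + 17447/(-4465))) = -8520/(2*5184 + (-91*1/4816 + 17447*(-1/4465))) = -8520/(10368 + (-13/688 - 17447/4465)) = -8520/(10368 - 12061581/3071920) = -8520/31837604979/3071920 = -8520*3071920/31837604979 = -8724252800/10612534993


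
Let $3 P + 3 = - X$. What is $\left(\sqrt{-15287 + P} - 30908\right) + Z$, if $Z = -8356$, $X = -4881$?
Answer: $-39264 + i \sqrt{13661} \approx -39264.0 + 116.88 i$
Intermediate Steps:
$P = 1626$ ($P = -1 + \frac{\left(-1\right) \left(-4881\right)}{3} = -1 + \frac{1}{3} \cdot 4881 = -1 + 1627 = 1626$)
$\left(\sqrt{-15287 + P} - 30908\right) + Z = \left(\sqrt{-15287 + 1626} - 30908\right) - 8356 = \left(\sqrt{-13661} - 30908\right) - 8356 = \left(i \sqrt{13661} - 30908\right) - 8356 = \left(-30908 + i \sqrt{13661}\right) - 8356 = -39264 + i \sqrt{13661}$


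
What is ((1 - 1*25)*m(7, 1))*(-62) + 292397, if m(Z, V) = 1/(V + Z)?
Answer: 292583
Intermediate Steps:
((1 - 1*25)*m(7, 1))*(-62) + 292397 = ((1 - 1*25)/(1 + 7))*(-62) + 292397 = ((1 - 25)/8)*(-62) + 292397 = -24*⅛*(-62) + 292397 = -3*(-62) + 292397 = 186 + 292397 = 292583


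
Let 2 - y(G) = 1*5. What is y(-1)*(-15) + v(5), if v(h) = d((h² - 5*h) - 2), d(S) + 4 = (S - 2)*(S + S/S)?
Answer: 45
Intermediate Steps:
y(G) = -3 (y(G) = 2 - 5 = -3)
d(S) = -4 + (1 + S)*(-2 + S) (d(S) = -4 + (S - 2)*(S + S/S) = -4 + (-2 + S)*(S + 1) = -4 + (-2 + S)*(1 + S) = -4 + (1 + S)*(-2 + S))
v(h) = -4 + (-2 + h² - 5*h)² - h² + 5*h (v(h) = -6 + ((h² - 5*h) - 2)² - ((h² - 5*h) - 2) = -6 + (-2 + h² - 5*h)² - (-2 + h² - 5*h) = -6 + (-2 + h² - 5*h)² + (2 - h² + 5*h) = -4 + (-2 + h² - 5*h)² - h² + 5*h)
y(-1)*(-15) + v(5) = -3*(-15) + 5*(25 + 5³ - 10*5² + 20*5) = 45 + 5*(25 + 125 - 10*25 + 100) = 45 + 5*(25 + 125 - 250 + 100) = 45 + 5*0 = 45 + 0 = 45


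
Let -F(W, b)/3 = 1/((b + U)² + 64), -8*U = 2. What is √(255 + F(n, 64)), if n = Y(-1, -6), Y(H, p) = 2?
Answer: 3*√1871383/257 ≈ 15.969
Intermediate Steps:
U = -¼ (U = -⅛*2 = -¼ ≈ -0.25000)
n = 2
F(W, b) = -3/(64 + (-¼ + b)²) (F(W, b) = -3/((b - ¼)² + 64) = -3/((-¼ + b)² + 64) = -3/(64 + (-¼ + b)²))
√(255 + F(n, 64)) = √(255 - 48/(1024 + (-1 + 4*64)²)) = √(255 - 48/(1024 + (-1 + 256)²)) = √(255 - 48/(1024 + 255²)) = √(255 - 48/(1024 + 65025)) = √(255 - 48/66049) = √(16842447/66049) = 3*√1871383/257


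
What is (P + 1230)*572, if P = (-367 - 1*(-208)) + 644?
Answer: 980980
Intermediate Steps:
P = 485 (P = (-367 + 208) + 644 = -159 + 644 = 485)
(P + 1230)*572 = (485 + 1230)*572 = 1715*572 = 980980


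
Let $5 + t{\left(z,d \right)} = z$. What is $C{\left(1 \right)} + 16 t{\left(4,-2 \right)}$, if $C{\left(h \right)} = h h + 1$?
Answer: $-14$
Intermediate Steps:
$C{\left(h \right)} = 1 + h^{2}$ ($C{\left(h \right)} = h^{2} + 1 = 1 + h^{2}$)
$t{\left(z,d \right)} = -5 + z$
$C{\left(1 \right)} + 16 t{\left(4,-2 \right)} = \left(1 + 1^{2}\right) + 16 \left(-5 + 4\right) = \left(1 + 1\right) + 16 \left(-1\right) = 2 - 16 = -14$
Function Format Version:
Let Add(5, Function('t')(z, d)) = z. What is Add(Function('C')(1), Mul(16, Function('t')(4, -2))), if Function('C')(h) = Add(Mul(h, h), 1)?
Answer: -14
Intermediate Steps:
Function('C')(h) = Add(1, Pow(h, 2)) (Function('C')(h) = Add(Pow(h, 2), 1) = Add(1, Pow(h, 2)))
Function('t')(z, d) = Add(-5, z)
Add(Function('C')(1), Mul(16, Function('t')(4, -2))) = Add(Add(1, Pow(1, 2)), Mul(16, Add(-5, 4))) = Add(Add(1, 1), Mul(16, -1)) = Add(2, -16) = -14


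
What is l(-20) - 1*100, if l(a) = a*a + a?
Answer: 280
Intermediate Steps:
l(a) = a + a**2 (l(a) = a**2 + a = a + a**2)
l(-20) - 1*100 = -20*(1 - 20) - 1*100 = -20*(-19) - 100 = 380 - 100 = 280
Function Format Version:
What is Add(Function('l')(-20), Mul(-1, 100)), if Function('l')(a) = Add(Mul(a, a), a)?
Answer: 280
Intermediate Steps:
Function('l')(a) = Add(a, Pow(a, 2)) (Function('l')(a) = Add(Pow(a, 2), a) = Add(a, Pow(a, 2)))
Add(Function('l')(-20), Mul(-1, 100)) = Add(Mul(-20, Add(1, -20)), Mul(-1, 100)) = Add(Mul(-20, -19), -100) = Add(380, -100) = 280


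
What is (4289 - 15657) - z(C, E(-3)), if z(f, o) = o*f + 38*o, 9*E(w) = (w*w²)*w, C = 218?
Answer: -13672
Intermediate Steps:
E(w) = w⁴/9 (E(w) = ((w*w²)*w)/9 = (w³*w)/9 = w⁴/9)
z(f, o) = 38*o + f*o (z(f, o) = f*o + 38*o = 38*o + f*o)
(4289 - 15657) - z(C, E(-3)) = (4289 - 15657) - (⅑)*(-3)⁴*(38 + 218) = -11368 - (⅑)*81*256 = -11368 - 9*256 = -11368 - 1*2304 = -11368 - 2304 = -13672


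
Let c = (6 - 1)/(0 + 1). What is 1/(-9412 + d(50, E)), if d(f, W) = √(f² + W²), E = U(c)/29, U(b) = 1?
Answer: -7915492/74498508203 - 29*√2102501/74498508203 ≈ -0.00010681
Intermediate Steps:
c = 5 (c = 5/1 = 5*1 = 5)
E = 1/29 ≈ 0.034483
d(f, W) = √(W² + f²)
1/(-9412 + d(50, E)) = 1/(-9412 + √((1/29)² + 50²)) = 1/(-9412 + √(1/841 + 2500)) = 1/(-9412 + √(2102501/841)) = 1/(-9412 + √2102501/29)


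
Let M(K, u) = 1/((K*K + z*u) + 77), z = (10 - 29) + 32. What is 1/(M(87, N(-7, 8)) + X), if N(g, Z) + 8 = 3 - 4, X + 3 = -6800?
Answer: -7529/51219786 ≈ -0.00014699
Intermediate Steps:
X = -6803 (X = -3 - 6800 = -6803)
z = 13 (z = -19 + 32 = 13)
N(g, Z) = -9 (N(g, Z) = -8 + (3 - 4) = -8 - 1 = -9)
M(K, u) = 1/(77 + K**2 + 13*u) (M(K, u) = 1/((K*K + 13*u) + 77) = 1/((K**2 + 13*u) + 77) = 1/(77 + K**2 + 13*u))
1/(M(87, N(-7, 8)) + X) = 1/(1/(77 + 87**2 + 13*(-9)) - 6803) = 1/(1/(77 + 7569 - 117) - 6803) = 1/(1/7529 - 6803) = 1/(-51219786/7529) = -7529/51219786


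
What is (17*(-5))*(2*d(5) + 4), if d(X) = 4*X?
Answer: -3740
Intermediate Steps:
(17*(-5))*(2*d(5) + 4) = (17*(-5))*(2*(4*5) + 4) = -85*(2*20 + 4) = -85*(40 + 4) = -85*44 = -3740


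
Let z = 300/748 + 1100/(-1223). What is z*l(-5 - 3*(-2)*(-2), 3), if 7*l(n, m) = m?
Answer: -341925/1600907 ≈ -0.21358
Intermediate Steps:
l(n, m) = m/7
z = -113975/228701 (z = 300*(1/748) + 1100*(-1/1223) = 75/187 - 1100/1223 = -113975/228701 ≈ -0.49836)
z*l(-5 - 3*(-2)*(-2), 3) = -113975*3/1600907 = -113975/228701*3/7 = -341925/1600907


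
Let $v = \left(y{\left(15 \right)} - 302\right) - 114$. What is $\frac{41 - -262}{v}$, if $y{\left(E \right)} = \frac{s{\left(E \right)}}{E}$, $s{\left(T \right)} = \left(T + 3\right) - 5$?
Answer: $- \frac{4545}{6227} \approx -0.72989$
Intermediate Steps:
$s{\left(T \right)} = -2 + T$ ($s{\left(T \right)} = \left(3 + T\right) - 5 = -2 + T$)
$y{\left(E \right)} = \frac{-2 + E}{E}$
$v = - \frac{6227}{15}$ ($v = \left(\frac{-2 + 15}{15} - 302\right) - 114 = \left(\frac{1}{15} \cdot 13 - 302\right) - 114 = \left(\frac{13}{15} - 302\right) - 114 = - \frac{4517}{15} - 114 = - \frac{6227}{15} \approx -415.13$)
$\frac{41 - -262}{v} = \frac{41 - -262}{- \frac{6227}{15}} = \left(41 + 262\right) \left(- \frac{15}{6227}\right) = 303 \left(- \frac{15}{6227}\right) = - \frac{4545}{6227}$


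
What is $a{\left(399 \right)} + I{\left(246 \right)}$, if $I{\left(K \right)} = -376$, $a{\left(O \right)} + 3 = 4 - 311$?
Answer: $-686$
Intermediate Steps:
$a{\left(O \right)} = -310$ ($a{\left(O \right)} = -3 + \left(4 - 311\right) = -3 - 307 = -310$)
$a{\left(399 \right)} + I{\left(246 \right)} = -310 - 376 = -686$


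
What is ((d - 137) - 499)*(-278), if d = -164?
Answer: 222400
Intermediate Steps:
((d - 137) - 499)*(-278) = ((-164 - 137) - 499)*(-278) = (-301 - 499)*(-278) = -800*(-278) = 222400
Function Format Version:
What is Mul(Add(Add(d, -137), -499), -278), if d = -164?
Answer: 222400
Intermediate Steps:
Mul(Add(Add(d, -137), -499), -278) = Mul(Add(Add(-164, -137), -499), -278) = Mul(Add(-301, -499), -278) = Mul(-800, -278) = 222400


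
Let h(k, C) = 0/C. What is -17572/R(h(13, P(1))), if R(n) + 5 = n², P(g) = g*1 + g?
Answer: 17572/5 ≈ 3514.4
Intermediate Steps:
P(g) = 2*g (P(g) = g + g = 2*g)
h(k, C) = 0
R(n) = -5 + n²
-17572/R(h(13, P(1))) = -17572/(-5 + 0²) = -17572/(-5 + 0) = -17572/(-5) = -17572*(-⅕) = 17572/5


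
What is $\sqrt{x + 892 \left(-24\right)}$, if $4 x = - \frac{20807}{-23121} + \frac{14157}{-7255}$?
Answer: $\frac{i \sqrt{66930948569778787585}}{55914285} \approx 146.32 i$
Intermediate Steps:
$x = - \frac{44092303}{167742855}$ ($x = \frac{- \frac{20807}{-23121} + \frac{14157}{-7255}}{4} = \frac{\left(-20807\right) \left(- \frac{1}{23121}\right) + 14157 \left(- \frac{1}{7255}\right)}{4} = \frac{\frac{20807}{23121} - \frac{14157}{7255}}{4} = \frac{1}{4} \left(- \frac{176369212}{167742855}\right) = - \frac{44092303}{167742855} \approx -0.26286$)
$\sqrt{x + 892 \left(-24\right)} = \sqrt{- \frac{44092303}{167742855} + 892 \left(-24\right)} = \sqrt{- \frac{44092303}{167742855} - 21408} = \sqrt{- \frac{3591083132143}{167742855}} = \frac{i \sqrt{66930948569778787585}}{55914285}$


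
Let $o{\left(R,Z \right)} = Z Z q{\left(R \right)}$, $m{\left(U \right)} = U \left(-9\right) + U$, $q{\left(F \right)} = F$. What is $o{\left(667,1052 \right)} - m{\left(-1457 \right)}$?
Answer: $738159912$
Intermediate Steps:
$m{\left(U \right)} = - 8 U$ ($m{\left(U \right)} = - 9 U + U = - 8 U$)
$o{\left(R,Z \right)} = R Z^{2}$ ($o{\left(R,Z \right)} = Z Z R = Z^{2} R = R Z^{2}$)
$o{\left(667,1052 \right)} - m{\left(-1457 \right)} = 667 \cdot 1052^{2} - \left(-8\right) \left(-1457\right) = 667 \cdot 1106704 - 11656 = 738171568 - 11656 = 738159912$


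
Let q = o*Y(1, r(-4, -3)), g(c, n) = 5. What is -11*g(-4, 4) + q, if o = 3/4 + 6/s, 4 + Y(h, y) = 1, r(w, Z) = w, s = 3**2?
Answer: -237/4 ≈ -59.250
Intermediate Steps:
s = 9
Y(h, y) = -3 (Y(h, y) = -4 + 1 = -3)
o = 17/12 (o = 3/4 + 6/9 = 3*(1/4) + 6*(1/9) = 3/4 + 2/3 = 17/12 ≈ 1.4167)
q = -17/4 (q = (17/12)*(-3) = -17/4 ≈ -4.2500)
-11*g(-4, 4) + q = -11*5 - 17/4 = -55 - 17/4 = -237/4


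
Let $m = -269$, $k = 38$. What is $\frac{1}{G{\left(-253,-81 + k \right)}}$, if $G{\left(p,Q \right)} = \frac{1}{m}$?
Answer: $-269$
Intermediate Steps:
$G{\left(p,Q \right)} = - \frac{1}{269}$ ($G{\left(p,Q \right)} = \frac{1}{-269} = - \frac{1}{269}$)
$\frac{1}{G{\left(-253,-81 + k \right)}} = \frac{1}{- \frac{1}{269}} = -269$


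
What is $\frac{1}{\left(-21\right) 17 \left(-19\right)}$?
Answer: $\frac{1}{6783} \approx 0.00014743$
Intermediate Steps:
$\frac{1}{\left(-21\right) 17 \left(-19\right)} = \frac{1}{\left(-357\right) \left(-19\right)} = \frac{1}{6783}$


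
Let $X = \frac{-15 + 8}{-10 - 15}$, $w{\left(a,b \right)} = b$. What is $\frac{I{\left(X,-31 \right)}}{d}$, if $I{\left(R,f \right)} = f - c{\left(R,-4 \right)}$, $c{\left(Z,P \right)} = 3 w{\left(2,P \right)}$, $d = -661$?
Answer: $\frac{19}{661} \approx 0.028744$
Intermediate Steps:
$X = \frac{7}{25}$ ($X = - \frac{7}{-25} = \left(-7\right) \left(- \frac{1}{25}\right) = \frac{7}{25} \approx 0.28$)
$c{\left(Z,P \right)} = 3 P$
$I{\left(R,f \right)} = 12 + f$ ($I{\left(R,f \right)} = f - 3 \left(-4\right) = f - -12 = f + 12 = 12 + f$)
$\frac{I{\left(X,-31 \right)}}{d} = \frac{12 - 31}{-661} = \left(-19\right) \left(- \frac{1}{661}\right) = \frac{19}{661}$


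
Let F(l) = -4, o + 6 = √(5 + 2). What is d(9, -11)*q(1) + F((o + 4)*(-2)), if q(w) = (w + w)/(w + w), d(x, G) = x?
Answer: 5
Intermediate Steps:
o = -6 + √7 (o = -6 + √(5 + 2) = -6 + √7 ≈ -3.3542)
q(w) = 1 (q(w) = (2*w)/((2*w)) = (2*w)*(1/(2*w)) = 1)
d(9, -11)*q(1) + F((o + 4)*(-2)) = 9*1 - 4 = 9 - 4 = 5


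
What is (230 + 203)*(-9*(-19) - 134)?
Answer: 16021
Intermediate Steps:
(230 + 203)*(-9*(-19) - 134) = 433*(171 - 134) = 433*37 = 16021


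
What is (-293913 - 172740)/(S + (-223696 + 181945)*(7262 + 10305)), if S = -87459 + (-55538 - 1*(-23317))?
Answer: 42423/66687227 ≈ 0.00063615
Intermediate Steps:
S = -119680 (S = -87459 + (-55538 + 23317) = -87459 - 32221 = -119680)
(-293913 - 172740)/(S + (-223696 + 181945)*(7262 + 10305)) = (-293913 - 172740)/(-119680 + (-223696 + 181945)*(7262 + 10305)) = -466653/(-119680 - 41751*17567) = -466653/(-119680 - 733439817) = -466653/(-733559497) = -466653*(-1/733559497) = 42423/66687227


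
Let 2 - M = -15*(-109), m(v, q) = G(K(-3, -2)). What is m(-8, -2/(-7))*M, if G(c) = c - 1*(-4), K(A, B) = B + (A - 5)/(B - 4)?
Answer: -16330/3 ≈ -5443.3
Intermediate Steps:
K(A, B) = B + (-5 + A)/(-4 + B)
G(c) = 4 + c (G(c) = c + 4 = 4 + c)
m(v, q) = 10/3 (m(v, q) = 4 + (-5 - 3 + (-2)² - 4*(-2))/(-4 - 2) = 4 + (-5 - 3 + 4 + 8)/(-6) = 4 - ⅙*4 = 4 - ⅔ = 10/3)
M = -1633 (M = 2 - (-15)*(-109) = 2 - 1*1635 = 2 - 1635 = -1633)
m(-8, -2/(-7))*M = (10/3)*(-1633) = -16330/3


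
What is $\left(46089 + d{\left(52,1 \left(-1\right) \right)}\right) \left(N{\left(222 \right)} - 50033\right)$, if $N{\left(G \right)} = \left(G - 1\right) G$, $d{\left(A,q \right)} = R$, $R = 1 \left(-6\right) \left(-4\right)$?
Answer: $-44775723$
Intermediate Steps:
$R = 24$ ($R = \left(-6\right) \left(-4\right) = 24$)
$d{\left(A,q \right)} = 24$
$N{\left(G \right)} = G \left(-1 + G\right)$ ($N{\left(G \right)} = \left(-1 + G\right) G = G \left(-1 + G\right)$)
$\left(46089 + d{\left(52,1 \left(-1\right) \right)}\right) \left(N{\left(222 \right)} - 50033\right) = \left(46089 + 24\right) \left(222 \left(-1 + 222\right) - 50033\right) = 46113 \left(222 \cdot 221 - 50033\right) = 46113 \left(49062 - 50033\right) = 46113 \left(-971\right) = -44775723$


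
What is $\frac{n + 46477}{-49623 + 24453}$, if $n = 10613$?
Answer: $- \frac{1903}{839} \approx -2.2682$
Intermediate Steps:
$\frac{n + 46477}{-49623 + 24453} = \frac{10613 + 46477}{-49623 + 24453} = \frac{57090}{-25170} = 57090 \left(- \frac{1}{25170}\right) = - \frac{1903}{839}$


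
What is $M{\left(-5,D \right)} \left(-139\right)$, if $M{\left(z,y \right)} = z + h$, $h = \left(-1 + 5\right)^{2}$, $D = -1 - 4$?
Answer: $-1529$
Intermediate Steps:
$D = -5$
$h = 16$ ($h = 4^{2} = 16$)
$M{\left(z,y \right)} = 16 + z$ ($M{\left(z,y \right)} = z + 16 = 16 + z$)
$M{\left(-5,D \right)} \left(-139\right) = \left(16 - 5\right) \left(-139\right) = 11 \left(-139\right) = -1529$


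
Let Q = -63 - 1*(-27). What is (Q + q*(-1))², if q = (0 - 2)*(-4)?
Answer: 1936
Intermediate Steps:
q = 8 (q = -2*(-4) = 8)
Q = -36 (Q = -63 + 27 = -36)
(Q + q*(-1))² = (-36 + 8*(-1))² = (-36 - 8)² = (-44)² = 1936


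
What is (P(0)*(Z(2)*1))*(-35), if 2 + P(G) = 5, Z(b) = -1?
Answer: 105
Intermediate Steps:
P(G) = 3 (P(G) = -2 + 5 = 3)
(P(0)*(Z(2)*1))*(-35) = (3*(-1*1))*(-35) = (3*(-1))*(-35) = -3*(-35) = 105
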